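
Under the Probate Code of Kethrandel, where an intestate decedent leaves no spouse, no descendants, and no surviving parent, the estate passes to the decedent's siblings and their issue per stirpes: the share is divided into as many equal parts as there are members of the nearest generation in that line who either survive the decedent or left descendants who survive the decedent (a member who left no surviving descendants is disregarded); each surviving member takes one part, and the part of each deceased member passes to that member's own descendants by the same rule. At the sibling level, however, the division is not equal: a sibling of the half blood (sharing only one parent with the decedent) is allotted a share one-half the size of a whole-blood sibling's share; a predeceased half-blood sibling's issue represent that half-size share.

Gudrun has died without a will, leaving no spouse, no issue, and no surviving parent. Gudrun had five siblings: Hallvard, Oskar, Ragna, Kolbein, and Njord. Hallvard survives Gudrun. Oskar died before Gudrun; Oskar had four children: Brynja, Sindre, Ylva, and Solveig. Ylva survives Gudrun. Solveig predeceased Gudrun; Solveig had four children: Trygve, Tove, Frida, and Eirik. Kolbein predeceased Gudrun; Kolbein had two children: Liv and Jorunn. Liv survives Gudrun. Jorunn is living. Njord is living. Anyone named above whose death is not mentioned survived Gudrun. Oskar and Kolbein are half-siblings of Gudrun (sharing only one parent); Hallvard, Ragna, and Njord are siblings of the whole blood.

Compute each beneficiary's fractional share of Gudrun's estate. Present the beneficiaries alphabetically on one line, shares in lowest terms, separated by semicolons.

Brynja 1/32; Eirik 1/128; Frida 1/128; Hallvard 1/4; Jorunn 1/16; Liv 1/16; Njord 1/4; Ragna 1/4; Sindre 1/32; Tove 1/128; Trygve 1/128; Ylva 1/32

No spouse, descendants, or parent survives, so the estate passes to Gudrun's siblings per stirpes.
Half-blood siblings count for one-half the weight of whole-blood siblings at the initial division.
Dividing 1 in proportion to weights (total weight 4): Hallvard (weight 1) → 1/4; Oskar (weight 1/2) → 1/8; Ragna (weight 1) → 1/4; Kolbein (weight 1/2) → 1/8; Njord (weight 1) → 1/4.
Hallvard is living and takes 1/4.
Oskar predeceased; the 1/8 allotted to Oskar's branch passes to Oskar's issue by representation.
The 1/8 is divided into 4 equal shares of 1/32 among Brynja, Sindre, Ylva, Solveig.
Brynja is living and takes 1/32.
Sindre is living and takes 1/32.
Ylva is living and takes 1/32.
Solveig predeceased; the 1/32 allotted to Solveig's branch passes to Solveig's issue by representation.
The 1/32 is divided into 4 equal shares of 1/128 among Trygve, Tove, Frida, Eirik.
Trygve is living and takes 1/128.
Tove is living and takes 1/128.
Frida is living and takes 1/128.
Eirik is living and takes 1/128.
Ragna is living and takes 1/4.
Kolbein predeceased; the 1/8 allotted to Kolbein's branch passes to Kolbein's issue by representation.
The 1/8 is divided into 2 equal shares of 1/16 among Liv, Jorunn.
Liv is living and takes 1/16.
Jorunn is living and takes 1/16.
Njord is living and takes 1/4.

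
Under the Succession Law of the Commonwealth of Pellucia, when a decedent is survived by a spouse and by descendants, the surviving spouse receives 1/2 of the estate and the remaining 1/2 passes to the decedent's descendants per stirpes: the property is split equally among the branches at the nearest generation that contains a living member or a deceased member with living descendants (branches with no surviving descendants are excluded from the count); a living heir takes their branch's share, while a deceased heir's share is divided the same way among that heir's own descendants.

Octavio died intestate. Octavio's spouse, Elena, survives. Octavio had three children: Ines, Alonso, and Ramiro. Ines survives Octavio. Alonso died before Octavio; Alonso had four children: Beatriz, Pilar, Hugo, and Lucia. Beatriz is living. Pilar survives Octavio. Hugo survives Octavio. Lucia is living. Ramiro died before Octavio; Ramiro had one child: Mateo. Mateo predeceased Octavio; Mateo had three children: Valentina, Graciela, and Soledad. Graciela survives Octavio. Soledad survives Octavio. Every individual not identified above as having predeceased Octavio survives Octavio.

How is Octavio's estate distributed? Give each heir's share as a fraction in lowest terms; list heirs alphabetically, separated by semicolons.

Beatriz 1/24; Elena 1/2; Graciela 1/18; Hugo 1/24; Ines 1/6; Lucia 1/24; Pilar 1/24; Soledad 1/18; Valentina 1/18

Elena, as surviving spouse, takes 1/2.
The remaining 1/2 passes to Octavio's descendants per stirpes.
The 1/2 is divided into 3 equal shares of 1/6 among Ines, Alonso, Ramiro.
Ines is living and takes 1/6.
Alonso predeceased; the 1/6 allotted to Alonso's branch passes to Alonso's issue by representation.
The 1/6 is divided into 4 equal shares of 1/24 among Beatriz, Pilar, Hugo, Lucia.
Beatriz is living and takes 1/24.
Pilar is living and takes 1/24.
Hugo is living and takes 1/24.
Lucia is living and takes 1/24.
Ramiro predeceased; the 1/6 allotted to Ramiro's branch passes to Ramiro's issue by representation.
Mateo's line is the sole branch at this level, so the full 1/6 passes to Mateo's issue by representation.
The 1/6 is divided into 3 equal shares of 1/18 among Valentina, Graciela, Soledad.
Valentina is living and takes 1/18.
Graciela is living and takes 1/18.
Soledad is living and takes 1/18.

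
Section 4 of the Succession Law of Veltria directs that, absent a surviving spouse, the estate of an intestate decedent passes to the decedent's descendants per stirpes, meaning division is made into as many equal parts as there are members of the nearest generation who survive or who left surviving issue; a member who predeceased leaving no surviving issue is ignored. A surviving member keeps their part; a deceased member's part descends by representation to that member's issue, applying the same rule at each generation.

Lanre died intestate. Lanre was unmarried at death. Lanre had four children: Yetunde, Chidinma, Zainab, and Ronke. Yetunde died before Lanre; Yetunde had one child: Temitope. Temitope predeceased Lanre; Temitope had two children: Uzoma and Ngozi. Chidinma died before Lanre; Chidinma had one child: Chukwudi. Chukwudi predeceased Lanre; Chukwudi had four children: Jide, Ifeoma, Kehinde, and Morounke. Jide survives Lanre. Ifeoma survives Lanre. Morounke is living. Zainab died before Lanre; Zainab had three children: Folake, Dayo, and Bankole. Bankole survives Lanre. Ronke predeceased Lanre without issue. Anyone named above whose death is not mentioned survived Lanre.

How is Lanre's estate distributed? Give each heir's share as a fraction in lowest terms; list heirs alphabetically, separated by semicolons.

Bankole 1/9; Dayo 1/9; Folake 1/9; Ifeoma 1/12; Jide 1/12; Kehinde 1/12; Morounke 1/12; Ngozi 1/6; Uzoma 1/6

There is no surviving spouse, so the entire estate passes to Lanre's descendants per stirpes.
Ronke left no surviving issue, so that branch lapses and is disregarded.
The estate is divided into 3 equal shares of 1/3 among Yetunde, Chidinma, Zainab.
Yetunde predeceased; the 1/3 allotted to Yetunde's branch passes to Yetunde's issue by representation.
Temitope's line is the sole branch at this level, so the full 1/3 passes to Temitope's issue by representation.
The 1/3 is divided into 2 equal shares of 1/6 among Uzoma, Ngozi.
Uzoma is living and takes 1/6.
Ngozi is living and takes 1/6.
Chidinma predeceased; the 1/3 allotted to Chidinma's branch passes to Chidinma's issue by representation.
Chukwudi's line is the sole branch at this level, so the full 1/3 passes to Chukwudi's issue by representation.
The 1/3 is divided into 4 equal shares of 1/12 among Jide, Ifeoma, Kehinde, Morounke.
Jide is living and takes 1/12.
Ifeoma is living and takes 1/12.
Kehinde is living and takes 1/12.
Morounke is living and takes 1/12.
Zainab predeceased; the 1/3 allotted to Zainab's branch passes to Zainab's issue by representation.
The 1/3 is divided into 3 equal shares of 1/9 among Folake, Dayo, Bankole.
Folake is living and takes 1/9.
Dayo is living and takes 1/9.
Bankole is living and takes 1/9.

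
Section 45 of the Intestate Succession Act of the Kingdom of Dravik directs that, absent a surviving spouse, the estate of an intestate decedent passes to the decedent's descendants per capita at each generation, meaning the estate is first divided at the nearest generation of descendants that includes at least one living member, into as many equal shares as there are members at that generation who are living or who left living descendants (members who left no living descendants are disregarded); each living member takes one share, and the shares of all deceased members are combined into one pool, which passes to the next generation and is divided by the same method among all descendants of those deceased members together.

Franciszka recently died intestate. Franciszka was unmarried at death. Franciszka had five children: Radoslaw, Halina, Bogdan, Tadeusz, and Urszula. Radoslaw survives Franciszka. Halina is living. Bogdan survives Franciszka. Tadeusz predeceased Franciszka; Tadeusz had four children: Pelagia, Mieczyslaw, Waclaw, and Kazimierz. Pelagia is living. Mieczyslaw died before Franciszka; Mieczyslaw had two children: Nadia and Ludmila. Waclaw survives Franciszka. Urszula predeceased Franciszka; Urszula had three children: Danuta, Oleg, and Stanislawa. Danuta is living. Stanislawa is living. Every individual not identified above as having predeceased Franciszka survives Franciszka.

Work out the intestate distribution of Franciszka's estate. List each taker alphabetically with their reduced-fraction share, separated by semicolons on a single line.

Bogdan 1/5; Danuta 2/35; Halina 1/5; Kazimierz 2/35; Ludmila 1/35; Nadia 1/35; Oleg 2/35; Pelagia 2/35; Radoslaw 1/5; Stanislawa 2/35; Waclaw 2/35

There is no surviving spouse, so the entire estate passes to Franciszka's descendants per capita at each generation.
At generation 1 (Radoslaw, Halina, Bogdan, Tadeusz, Urszula) there are 5 shares of (1)/5 = 1/5 each.
Living: Radoslaw, Halina, and Bogdan — each takes 1/5.
Deceased: Tadeusz and Urszula. Their combined 2/5 is pooled and carried to generation 2.
At generation 2 (Pelagia, Mieczyslaw, Waclaw, Kazimierz, Danuta, Oleg, Stanislawa) there are 7 shares of (2/5)/7 = 2/35 each.
Living: Pelagia, Waclaw, Kazimierz, Danuta, Oleg, and Stanislawa — each takes 2/35.
Deceased: Mieczyslaw. That 2/35 share is carried to generation 3.
At generation 3 (Nadia, Ludmila) there are 2 shares of (2/35)/2 = 1/35 each.
Living: Nadia and Ludmila — each takes 1/35.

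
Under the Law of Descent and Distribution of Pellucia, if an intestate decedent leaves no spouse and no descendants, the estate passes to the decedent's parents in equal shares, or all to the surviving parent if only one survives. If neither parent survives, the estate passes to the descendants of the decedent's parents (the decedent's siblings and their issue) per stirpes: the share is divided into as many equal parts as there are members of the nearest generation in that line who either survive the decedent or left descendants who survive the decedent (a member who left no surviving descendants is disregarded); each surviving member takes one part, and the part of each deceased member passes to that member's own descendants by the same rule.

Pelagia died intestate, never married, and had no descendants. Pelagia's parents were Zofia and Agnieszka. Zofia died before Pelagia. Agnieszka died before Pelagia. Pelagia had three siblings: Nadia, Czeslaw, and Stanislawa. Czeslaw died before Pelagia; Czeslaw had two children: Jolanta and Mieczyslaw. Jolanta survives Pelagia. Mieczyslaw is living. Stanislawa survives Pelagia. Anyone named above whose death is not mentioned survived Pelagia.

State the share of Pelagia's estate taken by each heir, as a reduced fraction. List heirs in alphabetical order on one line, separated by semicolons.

Neither parent survives and there are no descendants, so the estate passes to Pelagia's siblings and their issue per stirpes.
The estate is divided into 3 equal shares of 1/3 among Nadia, Czeslaw, Stanislawa.
Nadia is living and takes 1/3.
Czeslaw predeceased; the 1/3 allotted to Czeslaw's branch passes to Czeslaw's issue by representation.
The 1/3 is divided into 2 equal shares of 1/6 among Jolanta, Mieczyslaw.
Jolanta is living and takes 1/6.
Mieczyslaw is living and takes 1/6.
Stanislawa is living and takes 1/3.

Jolanta 1/6; Mieczyslaw 1/6; Nadia 1/3; Stanislawa 1/3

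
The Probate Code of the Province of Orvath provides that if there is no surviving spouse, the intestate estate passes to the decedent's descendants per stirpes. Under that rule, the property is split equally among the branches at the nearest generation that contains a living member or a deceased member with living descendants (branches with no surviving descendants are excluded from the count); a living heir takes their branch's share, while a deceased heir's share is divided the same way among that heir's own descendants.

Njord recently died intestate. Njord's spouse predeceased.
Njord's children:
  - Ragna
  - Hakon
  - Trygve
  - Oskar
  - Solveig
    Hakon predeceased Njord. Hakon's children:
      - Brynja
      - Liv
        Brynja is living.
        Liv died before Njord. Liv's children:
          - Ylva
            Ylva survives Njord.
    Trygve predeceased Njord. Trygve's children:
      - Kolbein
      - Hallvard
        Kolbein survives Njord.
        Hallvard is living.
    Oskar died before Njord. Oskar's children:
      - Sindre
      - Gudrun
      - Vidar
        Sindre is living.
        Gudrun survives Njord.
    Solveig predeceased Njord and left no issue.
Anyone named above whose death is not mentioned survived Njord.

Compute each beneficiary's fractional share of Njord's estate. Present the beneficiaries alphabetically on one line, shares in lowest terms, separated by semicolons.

Brynja 1/8; Gudrun 1/12; Hallvard 1/8; Kolbein 1/8; Ragna 1/4; Sindre 1/12; Vidar 1/12; Ylva 1/8

There is no surviving spouse, so the entire estate passes to Njord's descendants per stirpes.
Solveig left no surviving issue, so that branch lapses and is disregarded.
The estate is divided into 4 equal shares of 1/4 among Ragna, Hakon, Trygve, Oskar.
Ragna is living and takes 1/4.
Hakon predeceased; the 1/4 allotted to Hakon's branch passes to Hakon's issue by representation.
The 1/4 is divided into 2 equal shares of 1/8 among Brynja, Liv.
Brynja is living and takes 1/8.
Liv predeceased; the 1/8 allotted to Liv's branch passes to Liv's issue by representation.
Ylva is the sole taker at this level and receives the full 1/8.
Trygve predeceased; the 1/4 allotted to Trygve's branch passes to Trygve's issue by representation.
The 1/4 is divided into 2 equal shares of 1/8 among Kolbein, Hallvard.
Kolbein is living and takes 1/8.
Hallvard is living and takes 1/8.
Oskar predeceased; the 1/4 allotted to Oskar's branch passes to Oskar's issue by representation.
The 1/4 is divided into 3 equal shares of 1/12 among Sindre, Gudrun, Vidar.
Sindre is living and takes 1/12.
Gudrun is living and takes 1/12.
Vidar is living and takes 1/12.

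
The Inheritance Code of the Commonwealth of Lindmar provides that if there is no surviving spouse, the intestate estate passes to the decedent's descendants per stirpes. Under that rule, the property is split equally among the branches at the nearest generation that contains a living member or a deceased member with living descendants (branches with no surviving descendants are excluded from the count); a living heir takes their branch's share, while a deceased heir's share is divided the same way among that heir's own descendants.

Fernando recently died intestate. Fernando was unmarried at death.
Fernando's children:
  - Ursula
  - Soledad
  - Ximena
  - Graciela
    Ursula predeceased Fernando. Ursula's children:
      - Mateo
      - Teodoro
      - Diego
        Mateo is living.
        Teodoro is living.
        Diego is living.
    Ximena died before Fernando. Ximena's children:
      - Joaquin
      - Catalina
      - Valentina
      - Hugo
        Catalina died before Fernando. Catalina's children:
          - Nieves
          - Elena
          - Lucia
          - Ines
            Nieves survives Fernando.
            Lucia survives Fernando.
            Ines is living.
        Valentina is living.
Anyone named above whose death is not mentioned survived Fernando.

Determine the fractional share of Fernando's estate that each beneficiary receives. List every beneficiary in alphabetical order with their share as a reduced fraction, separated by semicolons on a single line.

There is no surviving spouse, so the entire estate passes to Fernando's descendants per stirpes.
The estate is divided into 4 equal shares of 1/4 among Ursula, Soledad, Ximena, Graciela.
Ursula predeceased; the 1/4 allotted to Ursula's branch passes to Ursula's issue by representation.
The 1/4 is divided into 3 equal shares of 1/12 among Mateo, Teodoro, Diego.
Mateo is living and takes 1/12.
Teodoro is living and takes 1/12.
Diego is living and takes 1/12.
Soledad is living and takes 1/4.
Ximena predeceased; the 1/4 allotted to Ximena's branch passes to Ximena's issue by representation.
The 1/4 is divided into 4 equal shares of 1/16 among Joaquin, Catalina, Valentina, Hugo.
Joaquin is living and takes 1/16.
Catalina predeceased; the 1/16 allotted to Catalina's branch passes to Catalina's issue by representation.
The 1/16 is divided into 4 equal shares of 1/64 among Nieves, Elena, Lucia, Ines.
Nieves is living and takes 1/64.
Elena is living and takes 1/64.
Lucia is living and takes 1/64.
Ines is living and takes 1/64.
Valentina is living and takes 1/16.
Hugo is living and takes 1/16.
Graciela is living and takes 1/4.

Diego 1/12; Elena 1/64; Graciela 1/4; Hugo 1/16; Ines 1/64; Joaquin 1/16; Lucia 1/64; Mateo 1/12; Nieves 1/64; Soledad 1/4; Teodoro 1/12; Valentina 1/16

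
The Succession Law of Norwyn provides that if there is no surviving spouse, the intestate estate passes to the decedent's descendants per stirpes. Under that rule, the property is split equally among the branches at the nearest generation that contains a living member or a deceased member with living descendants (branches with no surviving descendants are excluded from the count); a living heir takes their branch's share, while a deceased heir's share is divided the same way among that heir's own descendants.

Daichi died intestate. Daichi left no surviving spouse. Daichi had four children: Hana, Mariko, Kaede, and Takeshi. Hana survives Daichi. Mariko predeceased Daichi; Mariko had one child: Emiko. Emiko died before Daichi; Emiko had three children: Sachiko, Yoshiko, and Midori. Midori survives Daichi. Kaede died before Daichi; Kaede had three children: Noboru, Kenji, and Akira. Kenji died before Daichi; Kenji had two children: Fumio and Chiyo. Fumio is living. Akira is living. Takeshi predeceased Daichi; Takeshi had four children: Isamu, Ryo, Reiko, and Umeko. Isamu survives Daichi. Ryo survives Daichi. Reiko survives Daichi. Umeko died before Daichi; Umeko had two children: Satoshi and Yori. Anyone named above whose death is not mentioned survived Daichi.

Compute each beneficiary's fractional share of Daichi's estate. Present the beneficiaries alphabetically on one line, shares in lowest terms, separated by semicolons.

Akira 1/12; Chiyo 1/24; Fumio 1/24; Hana 1/4; Isamu 1/16; Midori 1/12; Noboru 1/12; Reiko 1/16; Ryo 1/16; Sachiko 1/12; Satoshi 1/32; Yori 1/32; Yoshiko 1/12

There is no surviving spouse, so the entire estate passes to Daichi's descendants per stirpes.
The estate is divided into 4 equal shares of 1/4 among Hana, Mariko, Kaede, Takeshi.
Hana is living and takes 1/4.
Mariko predeceased; the 1/4 allotted to Mariko's branch passes to Mariko's issue by representation.
Emiko's line is the sole branch at this level, so the full 1/4 passes to Emiko's issue by representation.
The 1/4 is divided into 3 equal shares of 1/12 among Sachiko, Yoshiko, Midori.
Sachiko is living and takes 1/12.
Yoshiko is living and takes 1/12.
Midori is living and takes 1/12.
Kaede predeceased; the 1/4 allotted to Kaede's branch passes to Kaede's issue by representation.
The 1/4 is divided into 3 equal shares of 1/12 among Noboru, Kenji, Akira.
Noboru is living and takes 1/12.
Kenji predeceased; the 1/12 allotted to Kenji's branch passes to Kenji's issue by representation.
The 1/12 is divided into 2 equal shares of 1/24 among Fumio, Chiyo.
Fumio is living and takes 1/24.
Chiyo is living and takes 1/24.
Akira is living and takes 1/12.
Takeshi predeceased; the 1/4 allotted to Takeshi's branch passes to Takeshi's issue by representation.
The 1/4 is divided into 4 equal shares of 1/16 among Isamu, Ryo, Reiko, Umeko.
Isamu is living and takes 1/16.
Ryo is living and takes 1/16.
Reiko is living and takes 1/16.
Umeko predeceased; the 1/16 allotted to Umeko's branch passes to Umeko's issue by representation.
The 1/16 is divided into 2 equal shares of 1/32 among Satoshi, Yori.
Satoshi is living and takes 1/32.
Yori is living and takes 1/32.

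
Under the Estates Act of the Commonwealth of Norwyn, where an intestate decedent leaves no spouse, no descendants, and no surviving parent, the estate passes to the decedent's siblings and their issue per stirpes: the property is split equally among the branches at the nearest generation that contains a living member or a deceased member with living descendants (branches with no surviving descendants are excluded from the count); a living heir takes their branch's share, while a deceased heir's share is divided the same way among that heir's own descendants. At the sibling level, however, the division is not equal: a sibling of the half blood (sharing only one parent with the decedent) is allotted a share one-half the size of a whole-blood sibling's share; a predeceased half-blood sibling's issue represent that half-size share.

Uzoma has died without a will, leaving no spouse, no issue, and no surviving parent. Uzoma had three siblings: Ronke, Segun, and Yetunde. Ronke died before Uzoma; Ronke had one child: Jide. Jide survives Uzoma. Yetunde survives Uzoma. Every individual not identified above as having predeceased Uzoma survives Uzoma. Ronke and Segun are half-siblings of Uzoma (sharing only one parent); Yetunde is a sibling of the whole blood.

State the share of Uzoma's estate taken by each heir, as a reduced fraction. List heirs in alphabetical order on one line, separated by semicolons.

No spouse, descendants, or parent survives, so the estate passes to Uzoma's siblings per stirpes.
Half-blood siblings count for one-half the weight of whole-blood siblings at the initial division.
Dividing 1 in proportion to weights (total weight 2): Ronke (weight 1/2) → 1/4; Segun (weight 1/2) → 1/4; Yetunde (weight 1) → 1/2.
Ronke predeceased; the 1/4 allotted to Ronke's branch passes to Ronke's issue by representation.
Jide is the sole taker at this level and receives the full 1/4.
Segun is living and takes 1/4.
Yetunde is living and takes 1/2.

Jide 1/4; Segun 1/4; Yetunde 1/2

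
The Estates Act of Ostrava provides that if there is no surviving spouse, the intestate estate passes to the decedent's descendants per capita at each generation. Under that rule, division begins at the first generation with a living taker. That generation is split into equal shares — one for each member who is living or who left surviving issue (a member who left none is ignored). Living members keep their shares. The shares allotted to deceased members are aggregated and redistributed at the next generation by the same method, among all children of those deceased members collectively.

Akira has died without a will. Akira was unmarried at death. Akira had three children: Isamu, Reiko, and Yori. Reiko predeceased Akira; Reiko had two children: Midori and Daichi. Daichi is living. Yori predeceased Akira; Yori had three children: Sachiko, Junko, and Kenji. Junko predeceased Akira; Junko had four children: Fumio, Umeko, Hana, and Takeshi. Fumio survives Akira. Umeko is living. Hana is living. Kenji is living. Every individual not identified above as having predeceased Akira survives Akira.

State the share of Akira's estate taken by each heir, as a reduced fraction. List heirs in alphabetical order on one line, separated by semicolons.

Daichi 2/15; Fumio 1/30; Hana 1/30; Isamu 1/3; Kenji 2/15; Midori 2/15; Sachiko 2/15; Takeshi 1/30; Umeko 1/30

There is no surviving spouse, so the entire estate passes to Akira's descendants per capita at each generation.
At generation 1 (Isamu, Reiko, Yori) there are 3 shares of (1)/3 = 1/3 each.
Living: Isamu — each takes 1/3.
Deceased: Reiko and Yori. Their combined 2/3 is pooled and carried to generation 2.
At generation 2 (Midori, Daichi, Sachiko, Junko, Kenji) there are 5 shares of (2/3)/5 = 2/15 each.
Living: Midori, Daichi, Sachiko, and Kenji — each takes 2/15.
Deceased: Junko. That 2/15 share is carried to generation 3.
At generation 3 (Fumio, Umeko, Hana, Takeshi) there are 4 shares of (2/15)/4 = 1/30 each.
Living: Fumio, Umeko, Hana, and Takeshi — each takes 1/30.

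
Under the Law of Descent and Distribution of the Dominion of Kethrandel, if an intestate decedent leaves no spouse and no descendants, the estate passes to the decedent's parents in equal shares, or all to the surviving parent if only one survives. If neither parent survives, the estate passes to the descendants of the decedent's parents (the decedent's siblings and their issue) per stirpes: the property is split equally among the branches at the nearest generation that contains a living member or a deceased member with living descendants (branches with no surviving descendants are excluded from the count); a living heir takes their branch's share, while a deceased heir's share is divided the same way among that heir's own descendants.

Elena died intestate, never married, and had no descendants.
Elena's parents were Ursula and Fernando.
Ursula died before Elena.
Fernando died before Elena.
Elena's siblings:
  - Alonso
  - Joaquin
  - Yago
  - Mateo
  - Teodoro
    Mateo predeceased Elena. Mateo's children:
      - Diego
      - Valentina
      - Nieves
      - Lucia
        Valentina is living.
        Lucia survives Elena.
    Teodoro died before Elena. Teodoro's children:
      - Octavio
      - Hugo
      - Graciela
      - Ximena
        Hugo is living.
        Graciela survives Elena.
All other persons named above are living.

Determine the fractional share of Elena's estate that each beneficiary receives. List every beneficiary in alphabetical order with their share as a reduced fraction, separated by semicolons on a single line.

Alonso 1/5; Diego 1/20; Graciela 1/20; Hugo 1/20; Joaquin 1/5; Lucia 1/20; Nieves 1/20; Octavio 1/20; Valentina 1/20; Ximena 1/20; Yago 1/5

Neither parent survives and there are no descendants, so the estate passes to Elena's siblings and their issue per stirpes.
The estate is divided into 5 equal shares of 1/5 among Alonso, Joaquin, Yago, Mateo, Teodoro.
Alonso is living and takes 1/5.
Joaquin is living and takes 1/5.
Yago is living and takes 1/5.
Mateo predeceased; the 1/5 allotted to Mateo's branch passes to Mateo's issue by representation.
The 1/5 is divided into 4 equal shares of 1/20 among Diego, Valentina, Nieves, Lucia.
Diego is living and takes 1/20.
Valentina is living and takes 1/20.
Nieves is living and takes 1/20.
Lucia is living and takes 1/20.
Teodoro predeceased; the 1/5 allotted to Teodoro's branch passes to Teodoro's issue by representation.
The 1/5 is divided into 4 equal shares of 1/20 among Octavio, Hugo, Graciela, Ximena.
Octavio is living and takes 1/20.
Hugo is living and takes 1/20.
Graciela is living and takes 1/20.
Ximena is living and takes 1/20.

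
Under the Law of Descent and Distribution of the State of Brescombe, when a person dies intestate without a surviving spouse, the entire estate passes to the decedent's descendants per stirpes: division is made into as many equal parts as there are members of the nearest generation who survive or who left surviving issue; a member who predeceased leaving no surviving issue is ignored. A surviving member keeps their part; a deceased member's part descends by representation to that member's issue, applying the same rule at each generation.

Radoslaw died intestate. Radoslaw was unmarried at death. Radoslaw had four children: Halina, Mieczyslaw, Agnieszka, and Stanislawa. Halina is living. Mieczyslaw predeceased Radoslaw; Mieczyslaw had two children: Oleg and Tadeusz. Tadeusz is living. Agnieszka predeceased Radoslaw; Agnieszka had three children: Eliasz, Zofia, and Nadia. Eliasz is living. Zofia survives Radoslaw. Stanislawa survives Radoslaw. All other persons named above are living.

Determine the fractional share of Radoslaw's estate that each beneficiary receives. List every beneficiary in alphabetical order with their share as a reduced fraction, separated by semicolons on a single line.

There is no surviving spouse, so the entire estate passes to Radoslaw's descendants per stirpes.
The estate is divided into 4 equal shares of 1/4 among Halina, Mieczyslaw, Agnieszka, Stanislawa.
Halina is living and takes 1/4.
Mieczyslaw predeceased; the 1/4 allotted to Mieczyslaw's branch passes to Mieczyslaw's issue by representation.
The 1/4 is divided into 2 equal shares of 1/8 among Oleg, Tadeusz.
Oleg is living and takes 1/8.
Tadeusz is living and takes 1/8.
Agnieszka predeceased; the 1/4 allotted to Agnieszka's branch passes to Agnieszka's issue by representation.
The 1/4 is divided into 3 equal shares of 1/12 among Eliasz, Zofia, Nadia.
Eliasz is living and takes 1/12.
Zofia is living and takes 1/12.
Nadia is living and takes 1/12.
Stanislawa is living and takes 1/4.

Eliasz 1/12; Halina 1/4; Nadia 1/12; Oleg 1/8; Stanislawa 1/4; Tadeusz 1/8; Zofia 1/12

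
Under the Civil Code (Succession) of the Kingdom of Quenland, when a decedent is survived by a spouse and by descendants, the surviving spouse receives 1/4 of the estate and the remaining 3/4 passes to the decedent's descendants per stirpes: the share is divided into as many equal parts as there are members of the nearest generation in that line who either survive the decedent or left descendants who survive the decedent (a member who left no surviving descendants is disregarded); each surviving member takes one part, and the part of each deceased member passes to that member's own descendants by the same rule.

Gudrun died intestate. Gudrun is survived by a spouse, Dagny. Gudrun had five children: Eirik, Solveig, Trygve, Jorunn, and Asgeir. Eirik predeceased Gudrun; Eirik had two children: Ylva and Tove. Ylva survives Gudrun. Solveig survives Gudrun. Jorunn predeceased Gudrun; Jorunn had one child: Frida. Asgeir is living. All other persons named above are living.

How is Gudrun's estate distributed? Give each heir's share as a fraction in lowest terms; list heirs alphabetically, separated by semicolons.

Asgeir 3/20; Dagny 1/4; Frida 3/20; Solveig 3/20; Tove 3/40; Trygve 3/20; Ylva 3/40

Dagny, as surviving spouse, takes 1/4.
The remaining 3/4 passes to Gudrun's descendants per stirpes.
The 3/4 is divided into 5 equal shares of 3/20 among Eirik, Solveig, Trygve, Jorunn, Asgeir.
Eirik predeceased; the 3/20 allotted to Eirik's branch passes to Eirik's issue by representation.
The 3/20 is divided into 2 equal shares of 3/40 among Ylva, Tove.
Ylva is living and takes 3/40.
Tove is living and takes 3/40.
Solveig is living and takes 3/20.
Trygve is living and takes 3/20.
Jorunn predeceased; the 3/20 allotted to Jorunn's branch passes to Jorunn's issue by representation.
Frida is the sole taker at this level and receives the full 3/20.
Asgeir is living and takes 3/20.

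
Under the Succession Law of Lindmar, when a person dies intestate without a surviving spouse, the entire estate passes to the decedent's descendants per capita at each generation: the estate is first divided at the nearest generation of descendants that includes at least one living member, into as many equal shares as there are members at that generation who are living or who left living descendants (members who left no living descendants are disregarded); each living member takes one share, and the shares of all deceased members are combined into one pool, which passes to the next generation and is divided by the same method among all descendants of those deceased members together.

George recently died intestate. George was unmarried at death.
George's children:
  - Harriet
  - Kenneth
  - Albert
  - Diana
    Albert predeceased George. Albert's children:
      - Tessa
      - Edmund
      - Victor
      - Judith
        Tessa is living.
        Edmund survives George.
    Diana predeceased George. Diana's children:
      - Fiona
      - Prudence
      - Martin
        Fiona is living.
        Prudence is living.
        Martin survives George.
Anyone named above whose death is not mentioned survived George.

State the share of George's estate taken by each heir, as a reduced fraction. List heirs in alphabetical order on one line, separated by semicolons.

Edmund 1/14; Fiona 1/14; Harriet 1/4; Judith 1/14; Kenneth 1/4; Martin 1/14; Prudence 1/14; Tessa 1/14; Victor 1/14

There is no surviving spouse, so the entire estate passes to George's descendants per capita at each generation.
At generation 1 (Harriet, Kenneth, Albert, Diana) there are 4 shares of (1)/4 = 1/4 each.
Living: Harriet and Kenneth — each takes 1/4.
Deceased: Albert and Diana. Their combined 1/2 is pooled and carried to generation 2.
At generation 2 (Tessa, Edmund, Victor, Judith, Fiona, Prudence, Martin) there are 7 shares of (1/2)/7 = 1/14 each.
Living: Tessa, Edmund, Victor, Judith, Fiona, Prudence, and Martin — each takes 1/14.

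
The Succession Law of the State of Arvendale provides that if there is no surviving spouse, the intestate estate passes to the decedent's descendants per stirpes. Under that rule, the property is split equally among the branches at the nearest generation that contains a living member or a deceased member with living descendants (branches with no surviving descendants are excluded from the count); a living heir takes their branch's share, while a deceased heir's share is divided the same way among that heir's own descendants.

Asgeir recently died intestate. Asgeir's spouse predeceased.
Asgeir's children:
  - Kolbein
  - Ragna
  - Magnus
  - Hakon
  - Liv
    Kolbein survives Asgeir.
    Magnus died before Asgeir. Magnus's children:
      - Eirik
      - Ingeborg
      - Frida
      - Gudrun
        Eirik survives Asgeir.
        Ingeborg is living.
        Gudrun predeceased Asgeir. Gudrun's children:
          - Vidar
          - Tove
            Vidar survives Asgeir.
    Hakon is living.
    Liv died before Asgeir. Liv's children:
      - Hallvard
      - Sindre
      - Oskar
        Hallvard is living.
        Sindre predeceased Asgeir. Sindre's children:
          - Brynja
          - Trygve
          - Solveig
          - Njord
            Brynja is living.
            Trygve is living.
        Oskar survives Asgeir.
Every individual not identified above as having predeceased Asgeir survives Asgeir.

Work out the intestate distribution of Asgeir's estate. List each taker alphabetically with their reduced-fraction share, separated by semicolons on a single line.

Brynja 1/60; Eirik 1/20; Frida 1/20; Hakon 1/5; Hallvard 1/15; Ingeborg 1/20; Kolbein 1/5; Njord 1/60; Oskar 1/15; Ragna 1/5; Solveig 1/60; Tove 1/40; Trygve 1/60; Vidar 1/40

There is no surviving spouse, so the entire estate passes to Asgeir's descendants per stirpes.
The estate is divided into 5 equal shares of 1/5 among Kolbein, Ragna, Magnus, Hakon, Liv.
Kolbein is living and takes 1/5.
Ragna is living and takes 1/5.
Magnus predeceased; the 1/5 allotted to Magnus's branch passes to Magnus's issue by representation.
The 1/5 is divided into 4 equal shares of 1/20 among Eirik, Ingeborg, Frida, Gudrun.
Eirik is living and takes 1/20.
Ingeborg is living and takes 1/20.
Frida is living and takes 1/20.
Gudrun predeceased; the 1/20 allotted to Gudrun's branch passes to Gudrun's issue by representation.
The 1/20 is divided into 2 equal shares of 1/40 among Vidar, Tove.
Vidar is living and takes 1/40.
Tove is living and takes 1/40.
Hakon is living and takes 1/5.
Liv predeceased; the 1/5 allotted to Liv's branch passes to Liv's issue by representation.
The 1/5 is divided into 3 equal shares of 1/15 among Hallvard, Sindre, Oskar.
Hallvard is living and takes 1/15.
Sindre predeceased; the 1/15 allotted to Sindre's branch passes to Sindre's issue by representation.
The 1/15 is divided into 4 equal shares of 1/60 among Brynja, Trygve, Solveig, Njord.
Brynja is living and takes 1/60.
Trygve is living and takes 1/60.
Solveig is living and takes 1/60.
Njord is living and takes 1/60.
Oskar is living and takes 1/15.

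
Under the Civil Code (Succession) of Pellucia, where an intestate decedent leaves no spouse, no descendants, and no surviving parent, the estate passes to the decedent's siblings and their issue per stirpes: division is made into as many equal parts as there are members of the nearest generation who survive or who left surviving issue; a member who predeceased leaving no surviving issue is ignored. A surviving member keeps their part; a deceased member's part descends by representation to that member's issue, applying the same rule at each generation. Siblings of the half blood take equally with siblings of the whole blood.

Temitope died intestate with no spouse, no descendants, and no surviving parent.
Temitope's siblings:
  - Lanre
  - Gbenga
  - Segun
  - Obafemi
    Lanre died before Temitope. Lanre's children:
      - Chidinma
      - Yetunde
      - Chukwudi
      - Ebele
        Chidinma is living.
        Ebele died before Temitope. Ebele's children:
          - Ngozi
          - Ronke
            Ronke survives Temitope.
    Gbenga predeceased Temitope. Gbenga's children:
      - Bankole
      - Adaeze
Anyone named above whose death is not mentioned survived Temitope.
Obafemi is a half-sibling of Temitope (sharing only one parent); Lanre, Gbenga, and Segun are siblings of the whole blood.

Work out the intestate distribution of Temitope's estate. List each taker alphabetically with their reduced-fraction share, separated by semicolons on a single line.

Adaeze 1/8; Bankole 1/8; Chidinma 1/16; Chukwudi 1/16; Ngozi 1/32; Obafemi 1/4; Ronke 1/32; Segun 1/4; Yetunde 1/16

No spouse, descendants, or parent survives, so the estate passes to Temitope's siblings per stirpes.
Half-blood and whole-blood siblings take equally under the stated rule.
The estate is divided into 4 equal shares of 1/4 among Lanre, Gbenga, Segun, Obafemi.
Lanre predeceased; the 1/4 allotted to Lanre's branch passes to Lanre's issue by representation.
The 1/4 is divided into 4 equal shares of 1/16 among Chidinma, Yetunde, Chukwudi, Ebele.
Chidinma is living and takes 1/16.
Yetunde is living and takes 1/16.
Chukwudi is living and takes 1/16.
Ebele predeceased; the 1/16 allotted to Ebele's branch passes to Ebele's issue by representation.
The 1/16 is divided into 2 equal shares of 1/32 among Ngozi, Ronke.
Ngozi is living and takes 1/32.
Ronke is living and takes 1/32.
Gbenga predeceased; the 1/4 allotted to Gbenga's branch passes to Gbenga's issue by representation.
The 1/4 is divided into 2 equal shares of 1/8 among Bankole, Adaeze.
Bankole is living and takes 1/8.
Adaeze is living and takes 1/8.
Segun is living and takes 1/4.
Obafemi is living and takes 1/4.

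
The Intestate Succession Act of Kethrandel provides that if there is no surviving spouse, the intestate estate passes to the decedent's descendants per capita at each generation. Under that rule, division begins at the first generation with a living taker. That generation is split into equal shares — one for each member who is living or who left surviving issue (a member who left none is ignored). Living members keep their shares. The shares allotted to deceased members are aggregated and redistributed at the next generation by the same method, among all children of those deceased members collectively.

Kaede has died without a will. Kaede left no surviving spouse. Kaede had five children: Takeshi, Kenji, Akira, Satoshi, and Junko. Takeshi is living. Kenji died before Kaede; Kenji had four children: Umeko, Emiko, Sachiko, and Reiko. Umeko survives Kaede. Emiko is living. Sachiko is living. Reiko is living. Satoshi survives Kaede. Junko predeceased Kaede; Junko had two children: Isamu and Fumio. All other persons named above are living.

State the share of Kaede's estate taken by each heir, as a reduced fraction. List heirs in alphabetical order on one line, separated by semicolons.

There is no surviving spouse, so the entire estate passes to Kaede's descendants per capita at each generation.
At generation 1 (Takeshi, Kenji, Akira, Satoshi, Junko) there are 5 shares of (1)/5 = 1/5 each.
Living: Takeshi, Akira, and Satoshi — each takes 1/5.
Deceased: Kenji and Junko. Their combined 2/5 is pooled and carried to generation 2.
At generation 2 (Umeko, Emiko, Sachiko, Reiko, Isamu, Fumio) there are 6 shares of (2/5)/6 = 1/15 each.
Living: Umeko, Emiko, Sachiko, Reiko, Isamu, and Fumio — each takes 1/15.

Akira 1/5; Emiko 1/15; Fumio 1/15; Isamu 1/15; Reiko 1/15; Sachiko 1/15; Satoshi 1/5; Takeshi 1/5; Umeko 1/15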